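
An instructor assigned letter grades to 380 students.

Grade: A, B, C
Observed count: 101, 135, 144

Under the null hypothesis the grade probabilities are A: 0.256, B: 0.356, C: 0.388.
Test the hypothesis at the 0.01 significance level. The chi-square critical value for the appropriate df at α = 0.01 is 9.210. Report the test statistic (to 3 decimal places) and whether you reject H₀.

0.223; do not reject

Expected counts E_i = n·p_i: 380×0.256 = 97.28, 380×0.356 = 135.28, 380×0.388 = 147.44.
A: (101 − 97.28)²/97.28 = 13.8384/97.28 = 0.1423
B: (135 − 135.28)²/135.28 = 0.0784/135.28 = 0.0006
C: (144 − 147.44)²/147.44 = 11.8336/147.44 = 0.0803
Sum = 0.223
df = 2. Since 0.223 < 9.210, we do not reject H₀.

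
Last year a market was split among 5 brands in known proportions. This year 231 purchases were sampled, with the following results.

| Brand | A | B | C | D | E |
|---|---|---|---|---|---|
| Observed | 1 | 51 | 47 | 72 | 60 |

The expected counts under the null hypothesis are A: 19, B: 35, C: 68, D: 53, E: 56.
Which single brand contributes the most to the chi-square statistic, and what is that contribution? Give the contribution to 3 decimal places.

A, 17.053

cat         O        E   (O−E)²/E
A           1       19    17.0526
B          51       35     7.3143
C          47       68     6.4853
D          72       53     6.8113
E          60       56     0.2857
The largest term is for A: 17.053.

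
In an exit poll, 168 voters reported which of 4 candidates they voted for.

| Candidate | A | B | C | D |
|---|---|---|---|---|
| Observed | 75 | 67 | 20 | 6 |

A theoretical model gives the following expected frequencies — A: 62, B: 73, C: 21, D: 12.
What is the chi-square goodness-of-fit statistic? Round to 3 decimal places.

A: (75 − 62)²/62 = 169/62 = 2.7258
B: (67 − 73)²/73 = 36/73 = 0.4932
C: (20 − 21)²/21 = 1/21 = 0.0476
D: (6 − 12)²/12 = 36/12 = 3.0000
Sum = 6.267

6.267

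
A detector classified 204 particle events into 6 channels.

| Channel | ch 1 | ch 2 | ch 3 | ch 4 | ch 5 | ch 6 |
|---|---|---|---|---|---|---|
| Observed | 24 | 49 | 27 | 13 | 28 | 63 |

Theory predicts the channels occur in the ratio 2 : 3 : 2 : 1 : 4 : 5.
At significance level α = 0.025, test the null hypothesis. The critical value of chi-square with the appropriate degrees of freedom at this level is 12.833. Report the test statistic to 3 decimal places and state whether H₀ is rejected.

Ratio total = 17. Expected counts: 204×2/17 = 24, 204×3/17 = 36, 204×2/17 = 24, 204×1/17 = 12, 204×4/17 = 48, 204×5/17 = 60.
ch 1: (24 − 24)²/24 = 0/24 = 0.0000
ch 2: (49 − 36)²/36 = 169/36 = 4.6944
ch 3: (27 − 24)²/24 = 9/24 = 0.3750
ch 4: (13 − 12)²/12 = 1/12 = 0.0833
ch 5: (28 − 48)²/48 = 400/48 = 8.3333
ch 6: (63 − 60)²/60 = 9/60 = 0.1500
Sum = 13.636
df = 5. Since 13.636 > 12.833, we reject H₀.

13.636; reject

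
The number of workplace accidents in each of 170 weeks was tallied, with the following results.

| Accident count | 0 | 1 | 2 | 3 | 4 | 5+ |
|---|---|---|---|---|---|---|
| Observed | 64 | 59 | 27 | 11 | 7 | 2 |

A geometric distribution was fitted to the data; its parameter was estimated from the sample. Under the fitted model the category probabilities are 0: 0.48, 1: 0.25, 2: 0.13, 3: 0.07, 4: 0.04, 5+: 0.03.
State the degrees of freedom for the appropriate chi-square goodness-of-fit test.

There are k = 6 categories and 1 parameter estimated from the data, so df = 6 − 1 − 1 = 4.

4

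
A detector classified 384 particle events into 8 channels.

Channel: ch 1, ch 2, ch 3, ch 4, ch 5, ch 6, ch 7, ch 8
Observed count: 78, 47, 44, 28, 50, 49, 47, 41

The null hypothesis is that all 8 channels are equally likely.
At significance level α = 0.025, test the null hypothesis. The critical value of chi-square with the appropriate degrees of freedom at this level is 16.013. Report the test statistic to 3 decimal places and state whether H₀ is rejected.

Under H₀ each category has probability 1/8, so each expected count is 384/8 = 48.
χ² = (78−48)²/48 + (47−48)²/48 + (44−48)²/48 + (28−48)²/48 + (50−48)²/48 + (49−48)²/48 + (47−48)²/48 + (41−48)²/48
   = 18.7500 + 0.0208 + 0.3333 + 8.3333 + 0.0833 + 0.0208 + 0.0208 + 1.0208
Sum = 28.583
df = 7. Since 28.583 > 16.013, we reject H₀.

28.583; reject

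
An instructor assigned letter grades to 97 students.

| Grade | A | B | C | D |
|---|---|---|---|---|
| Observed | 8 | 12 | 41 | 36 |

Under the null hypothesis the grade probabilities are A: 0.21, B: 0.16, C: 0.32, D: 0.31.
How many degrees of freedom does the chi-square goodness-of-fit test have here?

There are k = 4 categories and no parameters were estimated from the data, so df = 4 − 1 = 3.

3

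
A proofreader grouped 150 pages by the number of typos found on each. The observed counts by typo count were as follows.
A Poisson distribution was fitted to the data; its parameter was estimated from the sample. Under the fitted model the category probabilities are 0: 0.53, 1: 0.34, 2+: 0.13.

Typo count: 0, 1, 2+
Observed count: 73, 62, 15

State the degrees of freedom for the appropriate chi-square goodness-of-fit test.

There are k = 3 categories and 1 parameter estimated from the data, so df = 3 − 1 − 1 = 1.

1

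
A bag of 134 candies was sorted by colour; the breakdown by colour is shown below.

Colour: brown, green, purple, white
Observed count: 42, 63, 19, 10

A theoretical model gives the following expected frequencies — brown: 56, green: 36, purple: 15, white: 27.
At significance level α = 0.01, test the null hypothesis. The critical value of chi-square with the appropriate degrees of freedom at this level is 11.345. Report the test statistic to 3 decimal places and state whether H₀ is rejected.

cat         O        E   (O−E)²/E
brown      42       56     3.5000
green      63       36    20.2500
purple     19       15     1.0667
white      10       27    10.7037
Sum = 35.520
df = 3. Since 35.520 > 11.345, we reject H₀.

35.520; reject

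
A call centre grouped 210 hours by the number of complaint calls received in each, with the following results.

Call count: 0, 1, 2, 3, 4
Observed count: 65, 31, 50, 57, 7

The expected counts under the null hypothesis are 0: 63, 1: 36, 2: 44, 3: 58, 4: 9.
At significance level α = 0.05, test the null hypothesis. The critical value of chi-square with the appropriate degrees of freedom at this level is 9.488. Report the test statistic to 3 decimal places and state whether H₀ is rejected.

cat         O        E   (O−E)²/E
0          65       63     0.0635
1          31       36     0.6944
2          50       44     0.8182
3          57       58     0.0172
4           7        9     0.4444
Sum = 2.038
df = 4. Since 2.038 < 9.488, we do not reject H₀.

2.038; do not reject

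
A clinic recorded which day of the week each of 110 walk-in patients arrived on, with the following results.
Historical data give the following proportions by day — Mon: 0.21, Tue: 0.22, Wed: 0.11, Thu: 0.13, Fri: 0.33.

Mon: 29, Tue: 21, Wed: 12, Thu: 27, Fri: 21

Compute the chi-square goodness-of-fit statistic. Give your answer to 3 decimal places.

Expected counts E_i = n·p_i: 110×0.21 = 23.1, 110×0.22 = 24.2, 110×0.11 = 12.1, 110×0.13 = 14.3, 110×0.33 = 36.3.
cat         O        E   (O−E)²/E
Mon        29     23.1     1.5069
Tue        21     24.2     0.4231
Wed        12     12.1     0.0008
Thu        27     14.3    11.2790
Fri        21     36.3     6.4488
Sum = 19.659

19.659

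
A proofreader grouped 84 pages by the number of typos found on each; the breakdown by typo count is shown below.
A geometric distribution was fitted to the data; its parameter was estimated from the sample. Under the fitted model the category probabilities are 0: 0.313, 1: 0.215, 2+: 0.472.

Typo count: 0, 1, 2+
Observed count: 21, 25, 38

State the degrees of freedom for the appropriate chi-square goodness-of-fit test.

1

There are k = 3 categories and 1 parameter estimated from the data, so df = 3 − 1 − 1 = 1.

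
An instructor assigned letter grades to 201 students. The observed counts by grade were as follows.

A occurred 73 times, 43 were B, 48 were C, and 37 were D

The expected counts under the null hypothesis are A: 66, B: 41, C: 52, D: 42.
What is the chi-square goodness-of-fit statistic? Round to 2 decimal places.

cat         O        E   (O−E)²/E
A          73       66      0.742
B          43       41      0.098
C          48       52      0.308
D          37       42      0.595
Sum = 1.74

1.74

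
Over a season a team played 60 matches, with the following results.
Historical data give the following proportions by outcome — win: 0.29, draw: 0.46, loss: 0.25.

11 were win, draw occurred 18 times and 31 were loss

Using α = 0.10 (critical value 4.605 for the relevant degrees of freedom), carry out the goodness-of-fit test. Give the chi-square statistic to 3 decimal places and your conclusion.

Expected counts E_i = n·p_i: 60×0.29 = 17.4, 60×0.46 = 27.6, 60×0.25 = 15.
χ² = (11−17.4)²/17.4 + (18−27.6)²/27.6 + (31−15)²/15
   = 2.3540 + 3.3391 + 17.0667
Sum = 22.760
df = 2. Since 22.760 > 4.605, we reject H₀.

22.760; reject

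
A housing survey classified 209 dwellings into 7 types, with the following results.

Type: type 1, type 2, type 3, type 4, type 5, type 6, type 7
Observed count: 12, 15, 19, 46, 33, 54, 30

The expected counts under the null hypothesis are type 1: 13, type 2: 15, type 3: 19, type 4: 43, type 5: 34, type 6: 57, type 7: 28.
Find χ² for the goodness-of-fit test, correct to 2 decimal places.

cat         O        E   (O−E)²/E
type 1     12       13      0.077
type 2     15       15      0.000
type 3     19       19      0.000
type 4     46       43      0.209
type 5     33       34      0.029
type 6     54       57      0.158
type 7     30       28      0.143
Sum = 0.62

0.62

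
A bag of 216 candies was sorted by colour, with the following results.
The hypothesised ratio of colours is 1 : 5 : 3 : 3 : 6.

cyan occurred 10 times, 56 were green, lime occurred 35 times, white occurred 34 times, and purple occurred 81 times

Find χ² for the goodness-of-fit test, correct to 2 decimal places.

Ratio total = 18. Expected counts: 216×1/18 = 12, 216×5/18 = 60, 216×3/18 = 36, 216×3/18 = 36, 216×6/18 = 72.
cyan: (10 − 12)²/12 = 4/12 = 0.333
green: (56 − 60)²/60 = 16/60 = 0.267
lime: (35 − 36)²/36 = 1/36 = 0.028
white: (34 − 36)²/36 = 4/36 = 0.111
purple: (81 − 72)²/72 = 81/72 = 1.125
Sum = 1.86

1.86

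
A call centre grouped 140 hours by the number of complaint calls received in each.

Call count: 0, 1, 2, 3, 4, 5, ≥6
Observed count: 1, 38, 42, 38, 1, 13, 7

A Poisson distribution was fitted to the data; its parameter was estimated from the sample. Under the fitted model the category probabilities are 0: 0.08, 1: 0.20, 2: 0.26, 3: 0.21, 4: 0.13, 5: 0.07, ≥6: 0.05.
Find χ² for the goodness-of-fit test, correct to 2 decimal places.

33.54

Expected counts E_i = n·p_i: 140×0.08 = 11.2, 140×0.20 = 28, 140×0.26 = 36.4, 140×0.21 = 29.4, 140×0.13 = 18.2, 140×0.07 = 9.8, 140×0.05 = 7.
0: (1 − 11.2)²/11.2 = 104.04/11.2 = 9.289
1: (38 − 28)²/28 = 100/28 = 3.571
2: (42 − 36.4)²/36.4 = 31.36/36.4 = 0.862
3: (38 − 29.4)²/29.4 = 73.96/29.4 = 2.516
4: (1 − 18.2)²/18.2 = 295.84/18.2 = 16.255
5: (13 − 9.8)²/9.8 = 10.24/9.8 = 1.045
≥6: (7 − 7)²/7 = 0/7 = 0.000
Sum = 33.54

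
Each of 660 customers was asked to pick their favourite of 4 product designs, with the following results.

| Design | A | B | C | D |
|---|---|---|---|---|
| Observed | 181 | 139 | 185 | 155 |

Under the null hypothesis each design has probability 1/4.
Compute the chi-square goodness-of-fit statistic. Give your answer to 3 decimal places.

Expected count for each of the 4 categories: 660/4 = 165.
cat         O        E   (O−E)²/E
A         181      165     1.5515
B         139      165     4.0970
C         185      165     2.4242
D         155      165     0.6061
Sum = 8.679

8.679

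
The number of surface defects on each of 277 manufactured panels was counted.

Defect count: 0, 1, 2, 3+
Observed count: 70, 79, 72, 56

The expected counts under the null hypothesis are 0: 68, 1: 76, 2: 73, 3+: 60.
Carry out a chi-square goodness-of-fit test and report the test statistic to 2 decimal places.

0: (70 − 68)²/68 = 4/68 = 0.059
1: (79 − 76)²/76 = 9/76 = 0.118
2: (72 − 73)²/73 = 1/73 = 0.014
3+: (56 − 60)²/60 = 16/60 = 0.267
Sum = 0.46

0.46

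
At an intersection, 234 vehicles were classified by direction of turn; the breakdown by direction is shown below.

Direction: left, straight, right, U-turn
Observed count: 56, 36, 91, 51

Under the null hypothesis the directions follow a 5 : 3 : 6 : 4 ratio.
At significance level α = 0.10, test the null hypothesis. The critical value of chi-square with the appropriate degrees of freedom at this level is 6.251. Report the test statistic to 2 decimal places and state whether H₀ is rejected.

3.66; do not reject

Ratio total = 18. Expected counts: 234×5/18 = 65, 234×3/18 = 39, 234×6/18 = 78, 234×4/18 = 52.
left: (56 − 65)²/65 = 81/65 = 1.246
straight: (36 − 39)²/39 = 9/39 = 0.231
right: (91 − 78)²/78 = 169/78 = 2.167
U-turn: (51 − 52)²/52 = 1/52 = 0.019
Sum = 3.66
df = 3. Since 3.66 < 6.251, we do not reject H₀.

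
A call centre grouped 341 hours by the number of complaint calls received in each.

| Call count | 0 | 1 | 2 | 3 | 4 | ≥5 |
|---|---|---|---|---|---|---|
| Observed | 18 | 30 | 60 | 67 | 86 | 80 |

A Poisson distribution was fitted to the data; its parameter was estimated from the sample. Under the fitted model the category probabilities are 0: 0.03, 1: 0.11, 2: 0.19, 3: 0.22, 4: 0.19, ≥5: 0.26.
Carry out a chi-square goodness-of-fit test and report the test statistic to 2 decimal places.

Expected counts E_i = n·p_i: 341×0.03 = 10.23, 341×0.11 = 37.51, 341×0.19 = 64.79, 341×0.22 = 75.02, 341×0.19 = 64.79, 341×0.26 = 88.66.
χ² = (18−10.23)²/10.23 + (30−37.51)²/37.51 + (60−64.79)²/64.79 + (67−75.02)²/75.02 + (86−64.79)²/64.79 + (80−88.66)²/88.66
   = 5.902 + 1.504 + 0.354 + 0.857 + 6.943 + 0.846
Sum = 16.41

16.41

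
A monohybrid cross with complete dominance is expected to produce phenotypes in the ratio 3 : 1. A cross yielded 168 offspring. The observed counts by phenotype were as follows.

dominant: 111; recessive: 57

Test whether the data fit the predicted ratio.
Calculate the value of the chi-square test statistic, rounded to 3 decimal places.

7.143

Ratio total = 4. Expected counts: 168×3/4 = 126, 168×1/4 = 42.
χ² = (111−126)²/126 + (57−42)²/42
   = 1.7857 + 5.3571
Sum = 7.143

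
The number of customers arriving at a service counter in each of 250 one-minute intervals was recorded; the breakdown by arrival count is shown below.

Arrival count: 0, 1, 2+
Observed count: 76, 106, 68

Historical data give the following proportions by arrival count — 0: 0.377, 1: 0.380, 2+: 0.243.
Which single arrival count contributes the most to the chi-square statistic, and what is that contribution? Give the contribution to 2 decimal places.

Expected counts E_i = n·p_i: 250×0.377 = 94.25, 250×0.380 = 95, 250×0.243 = 60.75.
χ² = (76−94.25)²/94.25 + (106−95)²/95 + (68−60.75)²/60.75
   = 3.534 + 1.274 + 0.865
The largest term is for 0: 3.53.

0, 3.53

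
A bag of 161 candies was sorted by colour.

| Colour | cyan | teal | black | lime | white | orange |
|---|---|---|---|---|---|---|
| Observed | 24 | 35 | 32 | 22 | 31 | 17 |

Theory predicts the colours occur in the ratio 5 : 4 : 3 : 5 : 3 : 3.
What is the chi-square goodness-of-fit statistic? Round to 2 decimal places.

21.32

Ratio total = 23. Expected counts: 161×5/23 = 35, 161×4/23 = 28, 161×3/23 = 21, 161×5/23 = 35, 161×3/23 = 21, 161×3/23 = 21.
χ² = (24−35)²/35 + (35−28)²/28 + (32−21)²/21 + (22−35)²/35 + (31−21)²/21 + (17−21)²/21
   = 3.457 + 1.750 + 5.762 + 4.829 + 4.762 + 0.762
Sum = 21.32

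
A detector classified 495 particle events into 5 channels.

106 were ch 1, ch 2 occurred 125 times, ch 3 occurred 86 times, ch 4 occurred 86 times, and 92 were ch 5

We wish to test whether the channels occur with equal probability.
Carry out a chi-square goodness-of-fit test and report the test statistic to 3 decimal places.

11.232

Under H₀ each category has probability 1/5, so each expected count is 495/5 = 99.
cat         O        E   (O−E)²/E
ch 1      106       99     0.4949
ch 2      125       99     6.8283
ch 3       86       99     1.7071
ch 4       86       99     1.7071
ch 5       92       99     0.4949
Sum = 11.232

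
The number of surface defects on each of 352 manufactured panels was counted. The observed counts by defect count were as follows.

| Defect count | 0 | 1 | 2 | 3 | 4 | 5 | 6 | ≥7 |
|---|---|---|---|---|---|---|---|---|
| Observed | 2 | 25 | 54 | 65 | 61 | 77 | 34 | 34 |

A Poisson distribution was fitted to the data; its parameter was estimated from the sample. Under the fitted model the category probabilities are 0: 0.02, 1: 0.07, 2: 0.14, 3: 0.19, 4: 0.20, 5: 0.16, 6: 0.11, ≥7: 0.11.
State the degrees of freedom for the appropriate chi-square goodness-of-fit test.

There are k = 8 categories and 1 parameter estimated from the data, so df = 8 − 1 − 1 = 6.

6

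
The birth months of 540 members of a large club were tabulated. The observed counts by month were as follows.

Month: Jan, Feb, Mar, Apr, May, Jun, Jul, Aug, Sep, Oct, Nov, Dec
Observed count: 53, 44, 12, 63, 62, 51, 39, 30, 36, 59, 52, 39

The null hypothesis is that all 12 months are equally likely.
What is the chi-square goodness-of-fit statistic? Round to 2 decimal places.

Expected count for each of the 12 categories: 540/12 = 45.
cat         O        E   (O−E)²/E
Jan        53       45      1.422
Feb        44       45      0.022
Mar        12       45     24.200
Apr        63       45      7.200
May        62       45      6.422
Jun        51       45      0.800
Jul        39       45      0.800
Aug        30       45      5.000
Sep        36       45      1.800
Oct        59       45      4.356
Nov        52       45      1.089
Dec        39       45      0.800
Sum = 53.91

53.91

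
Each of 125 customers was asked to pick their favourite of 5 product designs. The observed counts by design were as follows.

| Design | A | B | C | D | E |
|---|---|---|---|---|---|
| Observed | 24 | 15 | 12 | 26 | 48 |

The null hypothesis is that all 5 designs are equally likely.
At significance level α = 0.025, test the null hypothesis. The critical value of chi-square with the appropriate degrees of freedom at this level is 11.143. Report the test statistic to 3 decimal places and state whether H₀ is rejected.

32.000; reject

Under H₀ each category has probability 1/5, so each expected count is 125/5 = 25.
χ² = (24−25)²/25 + (15−25)²/25 + (12−25)²/25 + (26−25)²/25 + (48−25)²/25
   = 0.0400 + 4.0000 + 6.7600 + 0.0400 + 21.1600
Sum = 32.000
df = 4. Since 32.000 > 11.143, we reject H₀.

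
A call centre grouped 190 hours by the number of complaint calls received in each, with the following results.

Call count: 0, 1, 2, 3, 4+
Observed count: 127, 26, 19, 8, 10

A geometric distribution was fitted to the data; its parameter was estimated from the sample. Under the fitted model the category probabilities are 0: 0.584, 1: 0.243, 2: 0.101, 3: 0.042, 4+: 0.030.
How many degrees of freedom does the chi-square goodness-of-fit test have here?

There are k = 5 categories and 1 parameter estimated from the data, so df = 5 − 1 − 1 = 3.

3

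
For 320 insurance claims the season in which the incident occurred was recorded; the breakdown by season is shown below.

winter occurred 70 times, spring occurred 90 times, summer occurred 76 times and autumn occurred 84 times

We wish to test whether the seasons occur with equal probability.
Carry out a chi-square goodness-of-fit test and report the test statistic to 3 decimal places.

Under H₀ each category has probability 1/4, so each expected count is 320/4 = 80.
cat         O        E   (O−E)²/E
winter     70       80     1.2500
spring     90       80     1.2500
summer     76       80     0.2000
autumn     84       80     0.2000
Sum = 2.900

2.900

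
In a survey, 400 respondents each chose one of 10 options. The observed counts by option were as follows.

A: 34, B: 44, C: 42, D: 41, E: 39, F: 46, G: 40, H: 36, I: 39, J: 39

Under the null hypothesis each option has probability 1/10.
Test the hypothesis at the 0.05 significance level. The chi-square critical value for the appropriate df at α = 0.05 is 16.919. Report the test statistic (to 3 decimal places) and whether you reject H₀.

Under H₀ each category has probability 1/10, so each expected count is 400/10 = 40.
χ² = (34−40)²/40 + (44−40)²/40 + (42−40)²/40 + (41−40)²/40 + (39−40)²/40 + (46−40)²/40 + (40−40)²/40 + (36−40)²/40 + (39−40)²/40 + (39−40)²/40
   = 0.9000 + 0.4000 + 0.1000 + 0.0250 + 0.0250 + 0.9000 + 0.0000 + 0.4000 + 0.0250 + 0.0250
Sum = 2.800
df = 9. Since 2.800 < 16.919, we do not reject H₀.

2.800; do not reject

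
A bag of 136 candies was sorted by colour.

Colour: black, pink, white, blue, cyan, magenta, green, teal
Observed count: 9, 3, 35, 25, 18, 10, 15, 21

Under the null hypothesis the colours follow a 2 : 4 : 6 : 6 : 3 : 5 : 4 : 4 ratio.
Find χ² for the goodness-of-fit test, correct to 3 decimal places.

25.396

Ratio total = 34. Expected counts: 136×2/34 = 8, 136×4/34 = 16, 136×6/34 = 24, 136×6/34 = 24, 136×3/34 = 12, 136×5/34 = 20, 136×4/34 = 16, 136×4/34 = 16.
black: (9 − 8)²/8 = 1/8 = 0.1250
pink: (3 − 16)²/16 = 169/16 = 10.5625
white: (35 − 24)²/24 = 121/24 = 5.0417
blue: (25 − 24)²/24 = 1/24 = 0.0417
cyan: (18 − 12)²/12 = 36/12 = 3.0000
magenta: (10 − 20)²/20 = 100/20 = 5.0000
green: (15 − 16)²/16 = 1/16 = 0.0625
teal: (21 − 16)²/16 = 25/16 = 1.5625
Sum = 25.396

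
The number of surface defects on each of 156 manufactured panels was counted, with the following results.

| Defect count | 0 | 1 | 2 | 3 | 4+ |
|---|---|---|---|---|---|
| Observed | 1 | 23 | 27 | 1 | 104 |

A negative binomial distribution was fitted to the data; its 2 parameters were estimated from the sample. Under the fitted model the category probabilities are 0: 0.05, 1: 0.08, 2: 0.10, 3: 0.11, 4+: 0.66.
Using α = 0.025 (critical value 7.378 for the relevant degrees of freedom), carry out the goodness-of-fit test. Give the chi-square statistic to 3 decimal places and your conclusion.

38.356; reject

Expected counts E_i = n·p_i: 156×0.05 = 7.8, 156×0.08 = 12.48, 156×0.10 = 15.6, 156×0.11 = 17.16, 156×0.66 = 102.96.
χ² = (1−7.8)²/7.8 + (23−12.48)²/12.48 + (27−15.6)²/15.6 + (1−17.16)²/17.16 + (104−102.96)²/102.96
   = 5.9282 + 8.8678 + 8.3308 + 15.2183 + 0.0105
Sum = 38.356
df = 2. Since 38.356 > 7.378, we reject H₀.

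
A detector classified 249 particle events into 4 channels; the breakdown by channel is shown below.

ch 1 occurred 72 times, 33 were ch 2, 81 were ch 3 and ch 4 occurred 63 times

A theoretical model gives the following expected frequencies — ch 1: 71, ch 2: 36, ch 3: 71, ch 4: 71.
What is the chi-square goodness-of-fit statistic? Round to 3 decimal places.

ch 1: (72 − 71)²/71 = 1/71 = 0.0141
ch 2: (33 − 36)²/36 = 9/36 = 0.2500
ch 3: (81 − 71)²/71 = 100/71 = 1.4085
ch 4: (63 − 71)²/71 = 64/71 = 0.9014
Sum = 2.574

2.574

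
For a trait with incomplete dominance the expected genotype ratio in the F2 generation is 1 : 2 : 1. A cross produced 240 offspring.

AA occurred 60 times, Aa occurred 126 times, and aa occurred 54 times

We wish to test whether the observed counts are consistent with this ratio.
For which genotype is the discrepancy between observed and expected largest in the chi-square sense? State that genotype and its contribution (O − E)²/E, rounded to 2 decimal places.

aa, 0.60

Ratio total = 4. Expected counts: 240×1/4 = 60, 240×2/4 = 120, 240×1/4 = 60.
AA: (60 − 60)²/60 = 0/60 = 0.000
Aa: (126 − 120)²/120 = 36/120 = 0.300
aa: (54 − 60)²/60 = 36/60 = 0.600
The largest term is for aa: 0.60.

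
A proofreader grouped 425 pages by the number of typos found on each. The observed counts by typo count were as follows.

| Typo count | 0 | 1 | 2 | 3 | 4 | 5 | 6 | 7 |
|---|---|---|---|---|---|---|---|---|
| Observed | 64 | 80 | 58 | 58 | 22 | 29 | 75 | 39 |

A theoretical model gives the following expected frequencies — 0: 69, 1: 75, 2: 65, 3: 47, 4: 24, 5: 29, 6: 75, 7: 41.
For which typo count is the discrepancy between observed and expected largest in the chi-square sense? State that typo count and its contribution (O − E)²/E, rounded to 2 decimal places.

3, 2.57

0: (64 − 69)²/69 = 25/69 = 0.362
1: (80 − 75)²/75 = 25/75 = 0.333
2: (58 − 65)²/65 = 49/65 = 0.754
3: (58 − 47)²/47 = 121/47 = 2.574
4: (22 − 24)²/24 = 4/24 = 0.167
5: (29 − 29)²/29 = 0/29 = 0.000
6: (75 − 75)²/75 = 0/75 = 0.000
7: (39 − 41)²/41 = 4/41 = 0.098
The largest term is for 3: 2.57.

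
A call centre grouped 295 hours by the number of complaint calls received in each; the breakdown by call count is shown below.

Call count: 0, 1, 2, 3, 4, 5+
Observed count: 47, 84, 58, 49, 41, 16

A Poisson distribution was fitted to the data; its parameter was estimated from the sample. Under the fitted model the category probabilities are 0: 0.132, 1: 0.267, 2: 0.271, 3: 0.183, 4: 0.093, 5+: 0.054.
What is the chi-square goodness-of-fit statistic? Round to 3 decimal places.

Expected counts E_i = n·p_i: 295×0.132 = 38.94, 295×0.267 = 78.765, 295×0.271 = 79.945, 295×0.183 = 53.985, 295×0.093 = 27.435, 295×0.054 = 15.93.
0: (47 − 38.94)²/38.94 = 64.9636/38.94 = 1.6683
1: (84 − 78.765)²/78.765 = 27.405225/78.765 = 0.3479
2: (58 − 79.945)²/79.945 = 481.583025/79.945 = 6.0239
3: (49 − 53.985)²/53.985 = 24.850225/53.985 = 0.4603
4: (41 − 27.435)²/27.435 = 184.009225/27.435 = 6.7071
5+: (16 − 15.93)²/15.93 = 0.0049/15.93 = 0.0003
Sum = 15.208

15.208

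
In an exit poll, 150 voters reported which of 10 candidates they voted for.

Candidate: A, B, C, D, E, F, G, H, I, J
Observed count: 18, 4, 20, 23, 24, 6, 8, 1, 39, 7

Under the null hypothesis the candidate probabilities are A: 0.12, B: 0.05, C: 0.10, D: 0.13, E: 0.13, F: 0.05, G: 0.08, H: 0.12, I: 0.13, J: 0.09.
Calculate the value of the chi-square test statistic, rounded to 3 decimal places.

Expected counts E_i = n·p_i: 150×0.12 = 18, 150×0.05 = 7.5, 150×0.10 = 15, 150×0.13 = 19.5, 150×0.13 = 19.5, 150×0.05 = 7.5, 150×0.08 = 12, 150×0.12 = 18, 150×0.13 = 19.5, 150×0.09 = 13.5.
χ² = (18−18)²/18 + (4−7.5)²/7.5 + (20−15)²/15 + (23−19.5)²/19.5 + (24−19.5)²/19.5 + (6−7.5)²/7.5 + (8−12)²/12 + (1−18)²/18 + (39−19.5)²/19.5 + (7−13.5)²/13.5
   = 0.0000 + 1.6333 + 1.6667 + 0.6282 + 1.0385 + 0.3000 + 1.3333 + 16.0556 + 19.5000 + 3.1296
Sum = 45.285

45.285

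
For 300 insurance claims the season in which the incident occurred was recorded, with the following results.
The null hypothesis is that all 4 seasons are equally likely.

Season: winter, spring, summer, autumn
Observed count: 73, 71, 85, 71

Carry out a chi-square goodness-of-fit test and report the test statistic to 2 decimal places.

Under H₀ each category has probability 1/4, so each expected count is 300/4 = 75.
χ² = (73−75)²/75 + (71−75)²/75 + (85−75)²/75 + (71−75)²/75
   = 0.053 + 0.213 + 1.333 + 0.213
Sum = 1.81

1.81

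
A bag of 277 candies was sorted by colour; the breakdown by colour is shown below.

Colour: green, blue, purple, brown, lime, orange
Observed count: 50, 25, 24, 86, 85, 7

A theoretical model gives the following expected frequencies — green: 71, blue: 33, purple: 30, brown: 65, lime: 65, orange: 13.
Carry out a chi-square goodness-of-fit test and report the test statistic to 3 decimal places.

25.058

cat         O        E   (O−E)²/E
green      50       71     6.2113
blue       25       33     1.9394
purple     24       30     1.2000
brown      86       65     6.7846
lime       85       65     6.1538
orange      7       13     2.7692
Sum = 25.058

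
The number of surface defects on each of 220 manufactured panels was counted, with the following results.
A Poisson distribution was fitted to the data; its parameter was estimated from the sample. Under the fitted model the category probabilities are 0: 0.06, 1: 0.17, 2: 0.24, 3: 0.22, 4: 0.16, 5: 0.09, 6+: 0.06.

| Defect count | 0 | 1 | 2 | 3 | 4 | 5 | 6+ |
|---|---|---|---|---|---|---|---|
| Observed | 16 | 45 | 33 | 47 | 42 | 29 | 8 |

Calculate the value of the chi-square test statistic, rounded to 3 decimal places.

Expected counts E_i = n·p_i: 220×0.06 = 13.2, 220×0.17 = 37.4, 220×0.24 = 52.8, 220×0.22 = 48.4, 220×0.16 = 35.2, 220×0.09 = 19.8, 220×0.06 = 13.2.
cat         O        E   (O−E)²/E
0          16     13.2     0.5939
1          45     37.4     1.5444
2          33     52.8     7.4250
3          47     48.4     0.0405
4          42     35.2     1.3136
5          29     19.8     4.2747
6+          8     13.2     2.0485
Sum = 17.241

17.241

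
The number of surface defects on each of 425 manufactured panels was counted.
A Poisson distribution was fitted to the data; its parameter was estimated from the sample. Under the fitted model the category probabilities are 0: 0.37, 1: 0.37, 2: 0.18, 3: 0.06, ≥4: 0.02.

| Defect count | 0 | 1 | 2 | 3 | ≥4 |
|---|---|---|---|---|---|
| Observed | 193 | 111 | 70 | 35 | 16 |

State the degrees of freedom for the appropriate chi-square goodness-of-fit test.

3

There are k = 5 categories and 1 parameter estimated from the data, so df = 5 − 1 − 1 = 3.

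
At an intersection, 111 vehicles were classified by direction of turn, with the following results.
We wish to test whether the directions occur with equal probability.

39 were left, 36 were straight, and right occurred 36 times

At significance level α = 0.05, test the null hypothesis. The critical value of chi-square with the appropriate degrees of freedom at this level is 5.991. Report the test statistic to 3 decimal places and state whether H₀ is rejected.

Expected count for each of the 3 categories: 111/3 = 37.
cat           O        E   (O−E)²/E
left         39       37     0.1081
straight     36       37     0.0270
right        36       37     0.0270
Sum = 0.162
df = 2. Since 0.162 < 5.991, we do not reject H₀.

0.162; do not reject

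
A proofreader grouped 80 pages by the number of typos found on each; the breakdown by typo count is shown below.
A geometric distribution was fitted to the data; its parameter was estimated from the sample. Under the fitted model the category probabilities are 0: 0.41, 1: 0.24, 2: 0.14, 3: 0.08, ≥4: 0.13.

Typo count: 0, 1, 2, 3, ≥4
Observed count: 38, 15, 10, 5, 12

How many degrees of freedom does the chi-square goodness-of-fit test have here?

There are k = 5 categories and 1 parameter estimated from the data, so df = 5 − 1 − 1 = 3.

3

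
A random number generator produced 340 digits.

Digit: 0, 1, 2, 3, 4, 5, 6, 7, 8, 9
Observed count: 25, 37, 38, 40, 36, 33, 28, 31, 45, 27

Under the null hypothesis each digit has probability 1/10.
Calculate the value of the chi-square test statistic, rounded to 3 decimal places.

10.647

Expected count for each of the 10 categories: 340/10 = 34.
χ² = (25−34)²/34 + (37−34)²/34 + (38−34)²/34 + (40−34)²/34 + (36−34)²/34 + (33−34)²/34 + (28−34)²/34 + (31−34)²/34 + (45−34)²/34 + (27−34)²/34
   = 2.3824 + 0.2647 + 0.4706 + 1.0588 + 0.1176 + 0.0294 + 1.0588 + 0.2647 + 3.5588 + 1.4412
Sum = 10.647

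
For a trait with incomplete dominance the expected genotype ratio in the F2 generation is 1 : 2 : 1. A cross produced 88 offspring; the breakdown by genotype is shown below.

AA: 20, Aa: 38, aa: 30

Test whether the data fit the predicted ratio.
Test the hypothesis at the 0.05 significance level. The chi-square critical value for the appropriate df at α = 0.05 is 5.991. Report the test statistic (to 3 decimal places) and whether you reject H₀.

3.909; do not reject

Ratio total = 4. Expected counts: 88×1/4 = 22, 88×2/4 = 44, 88×1/4 = 22.
cat         O        E   (O−E)²/E
AA         20       22     0.1818
Aa         38       44     0.8182
aa         30       22     2.9091
Sum = 3.909
df = 2. Since 3.909 < 5.991, we do not reject H₀.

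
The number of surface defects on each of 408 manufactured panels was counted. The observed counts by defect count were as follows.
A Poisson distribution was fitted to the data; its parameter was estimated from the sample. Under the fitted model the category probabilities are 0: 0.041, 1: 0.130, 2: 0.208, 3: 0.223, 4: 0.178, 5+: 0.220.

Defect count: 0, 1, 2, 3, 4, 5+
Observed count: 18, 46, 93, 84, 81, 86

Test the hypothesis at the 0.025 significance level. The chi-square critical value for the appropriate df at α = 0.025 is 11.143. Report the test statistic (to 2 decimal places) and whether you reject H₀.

Expected counts E_i = n·p_i: 408×0.041 = 16.728, 408×0.130 = 53.04, 408×0.208 = 84.864, 408×0.223 = 90.984, 408×0.178 = 72.624, 408×0.220 = 89.76.
χ² = (18−16.728)²/16.728 + (46−53.04)²/53.04 + (93−84.864)²/84.864 + (84−90.984)²/90.984 + (81−72.624)²/72.624 + (86−89.76)²/89.76
   = 0.097 + 0.934 + 0.780 + 0.536 + 0.966 + 0.158
Sum = 3.47
df = 4. Since 3.47 < 11.143, we do not reject H₀.

3.47; do not reject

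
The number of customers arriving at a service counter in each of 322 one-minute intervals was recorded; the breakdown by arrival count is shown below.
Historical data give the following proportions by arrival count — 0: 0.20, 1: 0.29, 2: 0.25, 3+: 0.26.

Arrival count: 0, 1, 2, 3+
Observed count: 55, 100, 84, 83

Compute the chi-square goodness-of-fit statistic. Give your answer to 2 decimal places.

Expected counts E_i = n·p_i: 322×0.20 = 64.4, 322×0.29 = 93.38, 322×0.25 = 80.5, 322×0.26 = 83.72.
cat         O        E   (O−E)²/E
0          55     64.4      1.372
1         100    93.38      0.469
2          84     80.5      0.152
3+         83    83.72      0.006
Sum = 2.00

2.00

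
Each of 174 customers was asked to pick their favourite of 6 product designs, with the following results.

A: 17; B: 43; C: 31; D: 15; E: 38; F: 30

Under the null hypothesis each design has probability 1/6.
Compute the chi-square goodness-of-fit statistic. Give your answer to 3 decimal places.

21.448

Expected count for each of the 6 categories: 174/6 = 29.
A: (17 − 29)²/29 = 144/29 = 4.9655
B: (43 − 29)²/29 = 196/29 = 6.7586
C: (31 − 29)²/29 = 4/29 = 0.1379
D: (15 − 29)²/29 = 196/29 = 6.7586
E: (38 − 29)²/29 = 81/29 = 2.7931
F: (30 − 29)²/29 = 1/29 = 0.0345
Sum = 21.448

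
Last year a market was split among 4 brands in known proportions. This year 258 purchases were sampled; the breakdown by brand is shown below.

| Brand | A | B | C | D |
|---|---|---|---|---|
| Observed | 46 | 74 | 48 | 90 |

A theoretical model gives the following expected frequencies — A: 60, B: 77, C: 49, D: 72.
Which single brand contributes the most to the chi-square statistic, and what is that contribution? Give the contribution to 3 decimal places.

D, 4.500

A: (46 − 60)²/60 = 196/60 = 3.2667
B: (74 − 77)²/77 = 9/77 = 0.1169
C: (48 − 49)²/49 = 1/49 = 0.0204
D: (90 − 72)²/72 = 324/72 = 4.5000
The largest term is for D: 4.500.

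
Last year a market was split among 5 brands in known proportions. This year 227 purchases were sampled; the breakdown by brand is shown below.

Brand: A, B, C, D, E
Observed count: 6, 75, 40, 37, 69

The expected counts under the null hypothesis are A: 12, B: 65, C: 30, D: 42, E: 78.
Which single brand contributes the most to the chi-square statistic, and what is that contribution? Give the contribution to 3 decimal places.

cat         O        E   (O−E)²/E
A           6       12     3.0000
B          75       65     1.5385
C          40       30     3.3333
D          37       42     0.5952
E          69       78     1.0385
The largest term is for C: 3.333.

C, 3.333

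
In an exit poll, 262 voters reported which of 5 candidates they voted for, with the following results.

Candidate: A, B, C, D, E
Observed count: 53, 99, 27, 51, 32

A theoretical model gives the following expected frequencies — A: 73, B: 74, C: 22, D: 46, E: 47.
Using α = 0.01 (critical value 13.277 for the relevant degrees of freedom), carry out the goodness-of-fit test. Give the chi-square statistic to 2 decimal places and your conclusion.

20.39; reject

A: (53 − 73)²/73 = 400/73 = 5.479
B: (99 − 74)²/74 = 625/74 = 8.446
C: (27 − 22)²/22 = 25/22 = 1.136
D: (51 − 46)²/46 = 25/46 = 0.543
E: (32 − 47)²/47 = 225/47 = 4.787
Sum = 20.39
df = 4. Since 20.39 > 13.277, we reject H₀.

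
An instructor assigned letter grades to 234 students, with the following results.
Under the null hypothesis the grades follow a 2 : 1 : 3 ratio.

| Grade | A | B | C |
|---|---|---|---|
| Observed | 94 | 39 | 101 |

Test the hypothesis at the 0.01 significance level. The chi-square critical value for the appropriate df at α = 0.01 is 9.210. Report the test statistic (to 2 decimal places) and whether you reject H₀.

5.47; do not reject

Ratio total = 6. Expected counts: 234×2/6 = 78, 234×1/6 = 39, 234×3/6 = 117.
cat         O        E   (O−E)²/E
A          94       78      3.282
B          39       39      0.000
C         101      117      2.188
Sum = 5.47
df = 2. Since 5.47 < 9.210, we do not reject H₀.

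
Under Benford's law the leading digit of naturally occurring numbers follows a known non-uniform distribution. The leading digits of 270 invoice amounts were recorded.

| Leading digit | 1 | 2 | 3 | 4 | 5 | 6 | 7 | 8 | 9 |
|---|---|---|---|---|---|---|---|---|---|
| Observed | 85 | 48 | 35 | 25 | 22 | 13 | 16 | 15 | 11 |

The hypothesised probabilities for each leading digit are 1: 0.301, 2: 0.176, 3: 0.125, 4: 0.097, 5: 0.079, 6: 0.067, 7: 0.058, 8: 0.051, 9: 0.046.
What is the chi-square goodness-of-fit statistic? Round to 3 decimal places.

Expected counts E_i = n·p_i: 270×0.301 = 81.27, 270×0.176 = 47.52, 270×0.125 = 33.75, 270×0.097 = 26.19, 270×0.079 = 21.33, 270×0.067 = 18.09, 270×0.058 = 15.66, 270×0.051 = 13.77, 270×0.046 = 12.42.
cat         O        E   (O−E)²/E
1          85    81.27     0.1712
2          48    47.52     0.0048
3          35    33.75     0.0463
4          25    26.19     0.0541
5          22    21.33     0.0210
6          13    18.09     1.4322
7          16    15.66     0.0074
8          15    13.77     0.1099
9          11    12.42     0.1624
Sum = 2.009

2.009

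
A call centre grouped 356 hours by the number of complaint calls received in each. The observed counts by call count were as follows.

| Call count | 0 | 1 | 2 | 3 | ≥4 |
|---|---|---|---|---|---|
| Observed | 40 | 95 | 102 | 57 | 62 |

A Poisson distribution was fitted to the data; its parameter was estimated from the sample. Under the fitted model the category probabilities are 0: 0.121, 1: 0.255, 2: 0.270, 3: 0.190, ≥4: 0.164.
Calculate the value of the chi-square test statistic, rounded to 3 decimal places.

Expected counts E_i = n·p_i: 356×0.121 = 43.076, 356×0.255 = 90.78, 356×0.270 = 96.12, 356×0.190 = 67.64, 356×0.164 = 58.384.
χ² = (40−43.076)²/43.076 + (95−90.78)²/90.78 + (102−96.12)²/96.12 + (57−67.64)²/67.64 + (62−58.384)²/58.384
   = 0.2197 + 0.1962 + 0.3597 + 1.6737 + 0.2240
Sum = 2.673

2.673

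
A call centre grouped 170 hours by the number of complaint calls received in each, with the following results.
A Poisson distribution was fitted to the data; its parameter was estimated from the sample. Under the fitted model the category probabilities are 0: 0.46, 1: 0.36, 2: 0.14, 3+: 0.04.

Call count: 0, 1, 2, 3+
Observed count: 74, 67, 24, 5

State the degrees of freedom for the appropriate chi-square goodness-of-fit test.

2

There are k = 4 categories and 1 parameter estimated from the data, so df = 4 − 1 − 1 = 2.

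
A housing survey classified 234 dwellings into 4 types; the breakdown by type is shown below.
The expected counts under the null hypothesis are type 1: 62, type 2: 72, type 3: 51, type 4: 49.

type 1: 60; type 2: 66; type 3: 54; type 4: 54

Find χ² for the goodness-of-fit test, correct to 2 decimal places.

type 1: (60 − 62)²/62 = 4/62 = 0.065
type 2: (66 − 72)²/72 = 36/72 = 0.500
type 3: (54 − 51)²/51 = 9/51 = 0.176
type 4: (54 − 49)²/49 = 25/49 = 0.510
Sum = 1.25

1.25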